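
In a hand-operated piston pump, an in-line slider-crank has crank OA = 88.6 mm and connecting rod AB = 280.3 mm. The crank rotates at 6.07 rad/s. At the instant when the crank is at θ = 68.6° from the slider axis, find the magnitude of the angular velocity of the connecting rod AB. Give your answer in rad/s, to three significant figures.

0.733

ω = 6.07 rad/s
The rod makes angle φ with the slider axis where L sinφ = r sinθ; differentiating, L cosφ·φ̇ = r ω cosθ.
L cosφ = √(L² − r² sin²θ) = 0.26789 m.
|ω_rod| = r ω |cosθ| / √(L² − r² sin²θ) = 0.0886·6.07·0.36488/0.26789 = 0.73252 rad/s.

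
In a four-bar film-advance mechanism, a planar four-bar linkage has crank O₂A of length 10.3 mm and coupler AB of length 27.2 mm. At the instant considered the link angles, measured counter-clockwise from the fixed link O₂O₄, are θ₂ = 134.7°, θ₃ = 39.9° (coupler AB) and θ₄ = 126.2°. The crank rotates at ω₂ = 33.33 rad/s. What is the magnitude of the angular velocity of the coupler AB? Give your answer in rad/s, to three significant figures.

ω₂ = 33.33 rad/s
Differentiating the loop-closure r₂e^{iθ₂}+r₃e^{iθ₃}=r₁+r₄e^{iθ₄} gives r₂ω₂e^{iθ₂}+r₃ω₃e^{iθ₃}=r₄ω₄e^{iθ₄}.
Eliminating the other unknown: ω₃ = r₂ω₂ sin(θ₄−θ₂) / [r₃ sin(θ₃−θ₄)].
Numerator sine = -0.14781; denominator sine = -0.99792.
Result = 0.0103·33.33·(-0.14781) / (0.0272·(-0.99792)) = +1.8694 rad/s; magnitude 1.8694 rad/s.

1.87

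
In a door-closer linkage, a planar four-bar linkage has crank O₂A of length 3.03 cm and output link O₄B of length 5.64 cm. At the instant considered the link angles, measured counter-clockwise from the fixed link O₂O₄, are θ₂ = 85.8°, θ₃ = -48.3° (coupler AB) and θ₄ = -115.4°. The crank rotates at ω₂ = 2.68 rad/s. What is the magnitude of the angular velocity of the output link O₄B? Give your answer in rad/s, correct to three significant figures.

1.12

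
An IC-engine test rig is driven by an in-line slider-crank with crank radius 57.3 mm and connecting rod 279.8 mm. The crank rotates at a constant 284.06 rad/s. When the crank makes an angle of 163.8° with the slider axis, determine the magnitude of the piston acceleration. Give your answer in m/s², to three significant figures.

3640

ω = 284.1 rad/s
x(θ) = r cosθ + √(L² − r² sin²θ); with ω constant, a = ω²·d²x/dθ².
d²x/dθ² = −r cosθ − r²(cos2θ)/√u − r⁴ sin²2θ/(4u^{3/2}),  u = L² − r² sin²θ = 0.0780325 m².
Substituting r = 0.0573 m, L = 0.2798 m, θ = 163.8°: d²x/dθ² = +0.045065 m.
a = ω²·d²x/dθ² = (284.1)²·(+0.045065) = +3636.3 m/s²;  |a| = 3636.3 m/s².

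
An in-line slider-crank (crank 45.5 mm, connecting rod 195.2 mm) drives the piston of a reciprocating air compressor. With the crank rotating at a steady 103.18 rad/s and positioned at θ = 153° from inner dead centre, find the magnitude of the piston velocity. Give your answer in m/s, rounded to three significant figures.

1.69

ω = 103.2 rad/s
For an in-line slider-crank, x = r cosθ + √(L² − r² sin²θ), so v = −rω sinθ·[1 + r cosθ/√(L² − r² sin²θ)].
With r = 0.0455 m, L = 0.1952 m, θ = 153°: √(L² − r² sin²θ) = 0.1941 m.
v = −0.0455·103.2·0.45399·[1 + 0.0455·-0.89101/0.1941] = -1.6862 m/s.
|v| = 1.6862 m/s.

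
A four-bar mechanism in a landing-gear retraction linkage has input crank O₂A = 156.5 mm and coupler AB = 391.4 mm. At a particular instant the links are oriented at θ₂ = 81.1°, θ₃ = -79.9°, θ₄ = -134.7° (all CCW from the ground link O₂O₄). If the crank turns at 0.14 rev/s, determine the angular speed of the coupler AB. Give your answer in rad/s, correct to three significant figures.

ω₂ = 0.8796 rad/s (from 0.14 rev/s).
Differentiating the loop-closure r₂e^{iθ₂}+r₃e^{iθ₃}=r₁+r₄e^{iθ₄} gives r₂ω₂e^{iθ₂}+r₃ω₃e^{iθ₃}=r₄ω₄e^{iθ₄}.
Eliminating the other unknown: ω₃ = r₂ω₂ sin(θ₄−θ₂) / [r₃ sin(θ₃−θ₄)].
Numerator sine = +0.58496; denominator sine = +0.81714.
Result = 0.1565·0.8796·(+0.58496) / (0.3914·(+0.81714)) = +0.25178 rad/s; magnitude 0.25178 rad/s.

0.252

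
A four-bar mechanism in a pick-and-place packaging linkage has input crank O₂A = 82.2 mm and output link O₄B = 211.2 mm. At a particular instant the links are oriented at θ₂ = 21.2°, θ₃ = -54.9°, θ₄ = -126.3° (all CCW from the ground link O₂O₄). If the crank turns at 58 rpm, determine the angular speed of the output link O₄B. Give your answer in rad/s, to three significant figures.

2.42

ω₂ = 6.074 rad/s (from 58 rpm).
Differentiating the loop-closure r₂e^{iθ₂}+r₃e^{iθ₃}=r₁+r₄e^{iθ₄} gives r₂ω₂e^{iθ₂}+r₃ω₃e^{iθ₃}=r₄ω₄e^{iθ₄}.
Eliminating the other unknown: ω₄ = r₂ω₂ sin(θ₂−θ₃) / [r₄ sin(θ₄−θ₃)].
Numerator sine = +0.97072; denominator sine = -0.94777.
Result = 0.0822·6.074·(+0.97072) / (0.2112·(-0.94777)) = -2.4212 rad/s; magnitude 2.4212 rad/s.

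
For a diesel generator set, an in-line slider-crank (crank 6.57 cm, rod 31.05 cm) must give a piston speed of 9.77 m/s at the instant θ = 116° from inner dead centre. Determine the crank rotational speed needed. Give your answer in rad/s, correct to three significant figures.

183

For an in-line slider-crank, |v_piston| = rω|sinθ|·[1 + r cosθ/√(L² − r² sin²θ)].
With r = 0.0657 m, L = 0.3105 m, θ = 116°: the bracketed kinematic factor |dx/dθ| = 0.053472 m.
ω = v/|dx/dθ| = 9.77/0.053472 = 182.71 rad/s.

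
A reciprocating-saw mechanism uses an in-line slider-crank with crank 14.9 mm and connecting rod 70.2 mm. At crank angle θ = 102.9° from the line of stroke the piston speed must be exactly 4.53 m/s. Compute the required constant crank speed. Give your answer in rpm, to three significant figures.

For an in-line slider-crank, |v_piston| = rω|sinθ|·[1 + r cosθ/√(L² − r² sin²θ)].
With r = 0.0149 m, L = 0.0702 m, θ = 102.9°: the bracketed kinematic factor |dx/dθ| = 0.013821 m.
ω = v/|dx/dθ| = 4.53/0.013821 = 327.77 rad/s.
N = 60ω/(2π) = 3130 rpm.

3130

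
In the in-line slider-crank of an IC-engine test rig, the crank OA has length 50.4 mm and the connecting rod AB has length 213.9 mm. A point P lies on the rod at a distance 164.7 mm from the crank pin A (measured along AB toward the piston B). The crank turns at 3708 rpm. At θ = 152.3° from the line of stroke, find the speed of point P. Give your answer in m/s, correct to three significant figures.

ω = 388.3 rad/s.  Crank-pin speed |V_A| = rω = 19.57 m/s, perpendicular to OA.
Rod angle: sinφ = −(r/L) sinθ ⇒ φ = -6.288°; ω_rod = −rω cosθ/√(L²−r²sin²θ) = +81.498 rad/s.
V_P = V_A + ω_rod × AP, with AP = 0.1647 m along the rod.
Components: V_Px = −rω sinθ − a·ω_rod·sinφ = -7.627 m/s;  V_Py = rω cosθ + a·ω_rod·cosφ = -3.9856 m/s.
|V_P| = √(V_Px² + V_Py²) = 8.6055 m/s.

8.61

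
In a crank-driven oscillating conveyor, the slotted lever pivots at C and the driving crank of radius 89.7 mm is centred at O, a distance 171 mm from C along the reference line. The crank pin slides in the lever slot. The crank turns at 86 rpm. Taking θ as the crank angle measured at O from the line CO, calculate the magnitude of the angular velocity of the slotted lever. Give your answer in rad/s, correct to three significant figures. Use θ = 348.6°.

ω = 9.006 rad/s (from 86 rpm).
Crank pin A relative to C: A = (d + r cosθ, r sinθ); lever angle φ = atan2(r sinθ, d + r cosθ).
Differentiating tanφ: φ̇ = rω(d cosθ + r)/(d² + r² + 2dr cosθ).
d² + r² + 2dr cosθ = |CA|² = 0.0673593 m²;  d cosθ + r = +0.25733 m.
|ω_lever| = |0.0897·9.006·+0.25733| / 0.0673593 = 3.0861 rad/s.

3.09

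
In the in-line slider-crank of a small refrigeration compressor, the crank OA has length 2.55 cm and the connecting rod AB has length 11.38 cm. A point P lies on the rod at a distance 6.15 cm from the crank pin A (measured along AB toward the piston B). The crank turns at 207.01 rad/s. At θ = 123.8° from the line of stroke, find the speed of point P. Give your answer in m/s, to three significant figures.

4.30

ω = 207 rad/s.  Crank-pin speed |V_A| = rω = 5.2788 m/s, perpendicular to OA.
Rod angle: sinφ = −(r/L) sinθ ⇒ φ = -10.731°; ω_rod = −rω cosθ/√(L²−r²sin²θ) = +26.264 rad/s.
V_P = V_A + ω_rod × AP, with AP = 0.0615 m along the rod.
Components: V_Px = −rω sinθ − a·ω_rod·sinφ = -4.0858 m/s;  V_Py = rω cosθ + a·ω_rod·cosφ = -1.3496 m/s.
|V_P| = √(V_Px² + V_Py²) = 4.3029 m/s.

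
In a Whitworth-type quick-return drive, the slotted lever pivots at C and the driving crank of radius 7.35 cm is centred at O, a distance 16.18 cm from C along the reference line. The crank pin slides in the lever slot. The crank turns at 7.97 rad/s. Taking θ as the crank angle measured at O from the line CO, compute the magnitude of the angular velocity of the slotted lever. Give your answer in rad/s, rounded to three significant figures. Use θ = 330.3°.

ω = 7.97 rad/s
Crank pin A relative to C: A = (d + r cosθ, r sinθ); lever angle φ = atan2(r sinθ, d + r cosθ).
Differentiating tanφ: φ̇ = rω(d cosθ + r)/(d² + r² + 2dr cosθ).
d² + r² + 2dr cosθ = |CA|² = 0.0522415 m²;  d cosθ + r = +0.21404 m.
|ω_lever| = |0.0735·7.97·+0.21404| / 0.0522415 = 2.4001 rad/s.

2.40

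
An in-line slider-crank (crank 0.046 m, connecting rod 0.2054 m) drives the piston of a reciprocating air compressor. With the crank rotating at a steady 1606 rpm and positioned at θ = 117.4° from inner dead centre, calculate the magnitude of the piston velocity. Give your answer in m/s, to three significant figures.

6.15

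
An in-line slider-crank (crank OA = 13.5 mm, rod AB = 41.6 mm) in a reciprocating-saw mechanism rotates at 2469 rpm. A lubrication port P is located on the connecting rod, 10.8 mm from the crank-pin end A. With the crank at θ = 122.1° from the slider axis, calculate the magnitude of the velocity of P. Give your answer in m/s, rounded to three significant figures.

3.14

ω = 258.6 rad/s.  Crank-pin speed |V_A| = rω = 3.4905 m/s, perpendicular to OA.
Rod angle: sinφ = −(r/L) sinθ ⇒ φ = -15.956°; ω_rod = −rω cosθ/√(L²−r²sin²θ) = +46.374 rad/s.
V_P = V_A + ω_rod × AP, with AP = 0.0108 m along the rod.
Components: V_Px = −rω sinθ − a·ω_rod·sinφ = -2.8192 m/s;  V_Py = rω cosθ + a·ω_rod·cosφ = -1.3733 m/s.
|V_P| = √(V_Px² + V_Py²) = 3.1359 m/s.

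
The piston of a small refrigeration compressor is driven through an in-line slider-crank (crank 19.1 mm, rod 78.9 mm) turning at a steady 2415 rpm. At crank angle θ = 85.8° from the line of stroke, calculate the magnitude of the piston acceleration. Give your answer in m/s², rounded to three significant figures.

212

ω = 2π·2415/60 = 252.9 rad/s
x(θ) = r cosθ + √(L² − r² sin²θ); with ω constant, a = ω²·d²x/dθ².
d²x/dθ² = −r cosθ − r²(cos2θ)/√u − r⁴ sin²2θ/(4u^{3/2}),  u = L² − r² sin²θ = 0.00586236 m².
Substituting r = 0.0191 m, L = 0.0789 m, θ = 85.8°: d²x/dθ² = +0.0033131 m.
a = ω²·d²x/dθ² = (252.9)²·(+0.0033131) = +211.9 m/s²;  |a| = 211.9 m/s².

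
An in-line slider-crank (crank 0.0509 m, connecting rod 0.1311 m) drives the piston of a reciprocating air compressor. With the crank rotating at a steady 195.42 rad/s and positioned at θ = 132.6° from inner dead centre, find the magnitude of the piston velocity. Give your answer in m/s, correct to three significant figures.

ω = 195.4 rad/s
For an in-line slider-crank, x = r cosθ + √(L² − r² sin²θ), so v = −rω sinθ·[1 + r cosθ/√(L² − r² sin²θ)].
With r = 0.0509 m, L = 0.1311 m, θ = 132.6°: √(L² − r² sin²θ) = 0.12563 m.
v = −0.0509·195.4·0.73610·[1 + 0.0509·-0.67688/0.12563] = -5.3139 m/s.
|v| = 5.3139 m/s.

5.31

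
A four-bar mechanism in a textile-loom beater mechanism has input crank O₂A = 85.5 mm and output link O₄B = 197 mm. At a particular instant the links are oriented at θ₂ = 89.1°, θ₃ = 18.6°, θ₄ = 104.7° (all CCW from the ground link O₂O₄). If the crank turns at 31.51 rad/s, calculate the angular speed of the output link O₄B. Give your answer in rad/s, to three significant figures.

ω₂ = 31.51 rad/s
Differentiating the loop-closure r₂e^{iθ₂}+r₃e^{iθ₃}=r₁+r₄e^{iθ₄} gives r₂ω₂e^{iθ₂}+r₃ω₃e^{iθ₃}=r₄ω₄e^{iθ₄}.
Eliminating the other unknown: ω₄ = r₂ω₂ sin(θ₂−θ₃) / [r₄ sin(θ₄−θ₃)].
Numerator sine = +0.94264; denominator sine = +0.99768.
Result = 0.0855·31.51·(+0.94264) / (0.197·(+0.99768)) = +12.921 rad/s; magnitude 12.921 rad/s.

12.9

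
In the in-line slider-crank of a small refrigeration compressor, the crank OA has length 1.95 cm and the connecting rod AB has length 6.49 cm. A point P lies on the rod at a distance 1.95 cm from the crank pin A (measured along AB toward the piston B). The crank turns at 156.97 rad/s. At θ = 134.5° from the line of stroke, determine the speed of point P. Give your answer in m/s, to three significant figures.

2.53

ω = 157 rad/s.  Crank-pin speed |V_A| = rω = 3.0609 m/s, perpendicular to OA.
Rod angle: sinφ = −(r/L) sinθ ⇒ φ = -12.375°; ω_rod = −rω cosθ/√(L²−r²sin²θ) = +33.844 rad/s.
V_P = V_A + ω_rod × AP, with AP = 0.0195 m along the rod.
Components: V_Px = −rω sinθ − a·ω_rod·sinφ = -2.0418 m/s;  V_Py = rω cosθ + a·ω_rod·cosφ = -1.5008 m/s.
|V_P| = √(V_Px² + V_Py²) = 2.534 m/s.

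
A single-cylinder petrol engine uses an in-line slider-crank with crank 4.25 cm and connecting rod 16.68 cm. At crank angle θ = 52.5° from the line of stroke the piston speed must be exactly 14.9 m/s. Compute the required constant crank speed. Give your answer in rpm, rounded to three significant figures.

3640

For an in-line slider-crank, |v_piston| = rω|sinθ|·[1 + r cosθ/√(L² − r² sin²θ)].
With r = 0.0425 m, L = 0.1668 m, θ = 52.5°: the bracketed kinematic factor |dx/dθ| = 0.039058 m.
ω = v/|dx/dθ| = 14.9/0.039058 = 381.49 rad/s.
N = 60ω/(2π) = 3642.9 rpm.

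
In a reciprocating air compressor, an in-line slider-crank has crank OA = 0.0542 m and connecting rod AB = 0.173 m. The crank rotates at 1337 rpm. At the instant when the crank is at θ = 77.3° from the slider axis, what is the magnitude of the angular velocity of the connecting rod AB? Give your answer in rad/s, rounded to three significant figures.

ω = 140 rad/s (converted from 1337 rpm).
The rod makes angle φ with the slider axis where L sinφ = r sinθ; differentiating, L cosφ·φ̇ = r ω cosθ.
L cosφ = √(L² − r² sin²θ) = 0.16472 m.
|ω_rod| = r ω |cosθ| / √(L² − r² sin²θ) = 0.0542·140·0.21985/0.16472 = 10.128 rad/s.

10.1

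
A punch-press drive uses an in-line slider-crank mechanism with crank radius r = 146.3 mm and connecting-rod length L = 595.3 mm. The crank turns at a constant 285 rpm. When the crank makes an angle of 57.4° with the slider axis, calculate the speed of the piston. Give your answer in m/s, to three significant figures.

ω = 2π·285/60 = 29.85 rad/s
For an in-line slider-crank, x = r cosθ + √(L² − r² sin²θ), so v = −rω sinθ·[1 + r cosθ/√(L² − r² sin²θ)].
With r = 0.1463 m, L = 0.5953 m, θ = 57.4°: √(L² − r² sin²θ) = 0.5824 m.
v = −0.1463·29.85·0.84245·[1 + 0.1463·0.53877/0.5824] = -4.1763 m/s.
|v| = 4.1763 m/s.

4.18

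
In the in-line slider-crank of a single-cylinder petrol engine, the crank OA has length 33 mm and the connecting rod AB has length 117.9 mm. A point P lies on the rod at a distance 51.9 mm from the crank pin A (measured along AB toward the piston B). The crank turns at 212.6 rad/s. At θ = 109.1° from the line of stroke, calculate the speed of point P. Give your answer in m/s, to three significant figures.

6.48

ω = 212.6 rad/s.  Crank-pin speed |V_A| = rω = 7.0158 m/s, perpendicular to OA.
Rod angle: sinφ = −(r/L) sinθ ⇒ φ = -15.337°; ω_rod = −rω cosθ/√(L²−r²sin²θ) = +20.191 rad/s.
V_P = V_A + ω_rod × AP, with AP = 0.0519 m along the rod.
Components: V_Px = −rω sinθ − a·ω_rod·sinφ = -6.3524 m/s;  V_Py = rω cosθ + a·ω_rod·cosφ = -1.2851 m/s.
|V_P| = √(V_Px² + V_Py²) = 6.4811 m/s.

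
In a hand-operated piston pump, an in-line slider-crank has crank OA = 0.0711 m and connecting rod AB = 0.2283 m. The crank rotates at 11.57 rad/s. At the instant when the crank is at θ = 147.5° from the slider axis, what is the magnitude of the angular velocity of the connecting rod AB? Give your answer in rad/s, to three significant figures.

3.08

ω = 11.57 rad/s
The rod makes angle φ with the slider axis where L sinφ = r sinθ; differentiating, L cosφ·φ̇ = r ω cosθ.
L cosφ = √(L² − r² sin²θ) = 0.22508 m.
|ω_rod| = r ω |cosθ| / √(L² − r² sin²θ) = 0.0711·11.57·0.84339/0.22508 = 3.0824 rad/s.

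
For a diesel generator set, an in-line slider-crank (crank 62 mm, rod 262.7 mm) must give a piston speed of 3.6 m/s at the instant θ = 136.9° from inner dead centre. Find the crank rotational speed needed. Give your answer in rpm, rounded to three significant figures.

983

For an in-line slider-crank, |v_piston| = rω|sinθ|·[1 + r cosθ/√(L² − r² sin²θ)].
With r = 0.062 m, L = 0.2627 m, θ = 136.9°: the bracketed kinematic factor |dx/dθ| = 0.034966 m.
ω = v/|dx/dθ| = 3.6/0.034966 = 102.96 rad/s.
N = 60ω/(2π) = 983.17 rpm.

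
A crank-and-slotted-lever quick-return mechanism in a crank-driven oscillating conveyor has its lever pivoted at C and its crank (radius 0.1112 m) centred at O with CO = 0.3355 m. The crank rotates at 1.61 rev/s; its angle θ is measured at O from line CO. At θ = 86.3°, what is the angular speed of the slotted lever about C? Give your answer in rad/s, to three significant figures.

ω = 10.12 rad/s (from 1.61 rev/s).
Crank pin A relative to C: A = (d + r cosθ, r sinθ); lever angle φ = atan2(r sinθ, d + r cosθ).
Differentiating tanφ: φ̇ = rω(d cosθ + r)/(d² + r² + 2dr cosθ).
d² + r² + 2dr cosθ = |CA|² = 0.129741 m²;  d cosθ + r = +0.13285 m.
|ω_lever| = |0.1112·10.12·+0.13285| / 0.129741 = 1.1519 rad/s.

1.15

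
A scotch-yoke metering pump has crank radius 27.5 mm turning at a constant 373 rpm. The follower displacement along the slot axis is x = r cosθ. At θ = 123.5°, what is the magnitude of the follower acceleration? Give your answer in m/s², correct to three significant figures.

ω = 39.06 rad/s (from 373 rpm).
x = r cosθ ⇒ ẍ = −rω² cosθ (ω constant).
|a| = rω²|cosθ| = 0.0275·(39.06)²·|cos 123.5°| = 23.158 m/s².

23.2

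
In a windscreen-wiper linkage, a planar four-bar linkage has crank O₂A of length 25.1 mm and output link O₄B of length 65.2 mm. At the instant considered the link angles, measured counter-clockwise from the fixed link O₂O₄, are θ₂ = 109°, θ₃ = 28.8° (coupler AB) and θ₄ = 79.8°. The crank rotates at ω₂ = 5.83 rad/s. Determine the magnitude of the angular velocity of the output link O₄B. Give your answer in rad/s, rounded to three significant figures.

2.85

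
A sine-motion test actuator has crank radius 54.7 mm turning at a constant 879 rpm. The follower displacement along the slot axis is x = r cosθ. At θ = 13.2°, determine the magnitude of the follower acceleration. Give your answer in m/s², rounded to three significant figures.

ω = 92.05 rad/s (from 879 rpm).
x = r cosθ ⇒ ẍ = −rω² cosθ (ω constant).
|a| = rω²|cosθ| = 0.0547·(92.05)²·|cos 13.2°| = 451.23 m/s².

451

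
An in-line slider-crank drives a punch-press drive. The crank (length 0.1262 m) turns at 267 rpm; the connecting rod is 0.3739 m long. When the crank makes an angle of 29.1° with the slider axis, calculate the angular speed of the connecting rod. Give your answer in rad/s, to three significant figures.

ω = 27.96 rad/s (converted from 267 rpm).
The rod makes angle φ with the slider axis where L sinφ = r sinθ; differentiating, L cosφ·φ̇ = r ω cosθ.
L cosφ = √(L² − r² sin²θ) = 0.36883 m.
|ω_rod| = r ω |cosθ| / √(L² − r² sin²θ) = 0.1262·27.96·0.87377/0.36883 = 8.3594 rad/s.

8.36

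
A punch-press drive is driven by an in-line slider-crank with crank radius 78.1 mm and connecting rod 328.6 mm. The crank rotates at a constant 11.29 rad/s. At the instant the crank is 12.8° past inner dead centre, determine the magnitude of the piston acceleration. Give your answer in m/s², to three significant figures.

11.9

ω = 11.29 rad/s
x(θ) = r cosθ + √(L² − r² sin²θ); with ω constant, a = ω²·d²x/dθ².
d²x/dθ² = −r cosθ − r²(cos2θ)/√u − r⁴ sin²2θ/(4u^{3/2}),  u = L² − r² sin²θ = 0.107679 m².
Substituting r = 0.0781 m, L = 0.3286 m, θ = 12.8°: d²x/dθ² = -0.092972 m.
a = ω²·d²x/dθ² = (11.29)²·(-0.092972) = -11.851 m/s²;  |a| = 11.851 m/s².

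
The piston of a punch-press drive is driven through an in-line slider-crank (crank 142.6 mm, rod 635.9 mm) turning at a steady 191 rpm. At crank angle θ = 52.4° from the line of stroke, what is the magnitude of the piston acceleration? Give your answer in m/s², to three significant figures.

ω = 2π·191/60 = 20 rad/s
x(θ) = r cosθ + √(L² − r² sin²θ); with ω constant, a = ω²·d²x/dθ².
d²x/dθ² = −r cosθ − r²(cos2θ)/√u − r⁴ sin²2θ/(4u^{3/2}),  u = L² − r² sin²θ = 0.391604 m².
Substituting r = 0.1426 m, L = 0.6359 m, θ = 52.4°: d²x/dθ² = -0.0791 m.
a = ω²·d²x/dθ² = (20)²·(-0.0791) = -31.645 m/s²;  |a| = 31.645 m/s².

31.6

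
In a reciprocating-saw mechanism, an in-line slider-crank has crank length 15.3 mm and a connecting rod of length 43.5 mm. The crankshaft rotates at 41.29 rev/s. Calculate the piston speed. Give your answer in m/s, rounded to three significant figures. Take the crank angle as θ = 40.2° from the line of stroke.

3.27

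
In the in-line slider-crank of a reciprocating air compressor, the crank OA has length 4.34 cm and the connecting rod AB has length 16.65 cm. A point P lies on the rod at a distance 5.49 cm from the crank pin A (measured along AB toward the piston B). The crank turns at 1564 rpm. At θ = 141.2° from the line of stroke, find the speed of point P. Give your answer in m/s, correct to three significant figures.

5.57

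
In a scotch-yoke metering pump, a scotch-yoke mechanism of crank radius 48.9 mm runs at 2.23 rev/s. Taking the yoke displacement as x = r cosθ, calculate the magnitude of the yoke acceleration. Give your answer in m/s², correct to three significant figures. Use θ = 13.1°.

9.35

ω = 14.01 rad/s (from 2.23 rev/s).
x = r cosθ ⇒ ẍ = −rω² cosθ (ω constant).
|a| = rω²|cosθ| = 0.0489·(14.01)²·|cos 13.1°| = 9.3503 m/s².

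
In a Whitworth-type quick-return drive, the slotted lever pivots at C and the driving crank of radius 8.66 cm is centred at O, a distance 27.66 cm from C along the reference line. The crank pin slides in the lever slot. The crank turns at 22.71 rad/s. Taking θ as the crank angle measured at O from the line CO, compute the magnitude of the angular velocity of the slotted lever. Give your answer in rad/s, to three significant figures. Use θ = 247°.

ω = 22.71 rad/s
Crank pin A relative to C: A = (d + r cosθ, r sinθ); lever angle φ = atan2(r sinθ, d + r cosθ).
Differentiating tanφ: φ̇ = rω(d cosθ + r)/(d² + r² + 2dr cosθ).
d² + r² + 2dr cosθ = |CA|² = 0.0652883 m²;  d cosθ + r = -0.021476 m.
|ω_lever| = |0.0866·22.71·-0.021476| / 0.0652883 = 0.64693 rad/s.

0.647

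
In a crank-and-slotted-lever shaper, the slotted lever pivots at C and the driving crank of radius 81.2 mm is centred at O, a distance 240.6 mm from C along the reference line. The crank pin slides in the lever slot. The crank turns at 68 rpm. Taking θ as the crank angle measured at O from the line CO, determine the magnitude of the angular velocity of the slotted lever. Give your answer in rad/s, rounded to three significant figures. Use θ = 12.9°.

1.78

ω = 7.121 rad/s (from 68 rpm).
Crank pin A relative to C: A = (d + r cosθ, r sinθ); lever angle φ = atan2(r sinθ, d + r cosθ).
Differentiating tanφ: φ̇ = rω(d cosθ + r)/(d² + r² + 2dr cosθ).
d² + r² + 2dr cosθ = |CA|² = 0.102569 m²;  d cosθ + r = +0.31573 m.
|ω_lever| = |0.0812·7.121·+0.31573| / 0.102569 = 1.7799 rad/s.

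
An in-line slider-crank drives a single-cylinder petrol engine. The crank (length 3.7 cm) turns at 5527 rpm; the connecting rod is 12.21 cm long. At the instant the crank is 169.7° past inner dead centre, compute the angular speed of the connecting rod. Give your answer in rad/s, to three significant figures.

173

ω = 578.8 rad/s (converted from 5527 rpm).
The rod makes angle φ with the slider axis where L sinφ = r sinθ; differentiating, L cosφ·φ̇ = r ω cosθ.
L cosφ = √(L² − r² sin²θ) = 0.12192 m.
|ω_rod| = r ω |cosθ| / √(L² − r² sin²θ) = 0.037·578.8·0.98389/0.12192 = 172.82 rad/s.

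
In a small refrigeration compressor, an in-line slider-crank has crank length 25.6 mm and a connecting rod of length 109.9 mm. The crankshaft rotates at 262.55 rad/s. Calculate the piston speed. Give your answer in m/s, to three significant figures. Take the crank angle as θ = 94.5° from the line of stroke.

ω = 262.6 rad/s
For an in-line slider-crank, x = r cosθ + √(L² − r² sin²θ), so v = −rω sinθ·[1 + r cosθ/√(L² − r² sin²θ)].
With r = 0.0256 m, L = 0.1099 m, θ = 94.5°: √(L² − r² sin²θ) = 0.1069 m.
v = −0.0256·262.6·0.99692·[1 + 0.0256·-0.07846/0.1069] = -6.5747 m/s.
|v| = 6.5747 m/s.

6.57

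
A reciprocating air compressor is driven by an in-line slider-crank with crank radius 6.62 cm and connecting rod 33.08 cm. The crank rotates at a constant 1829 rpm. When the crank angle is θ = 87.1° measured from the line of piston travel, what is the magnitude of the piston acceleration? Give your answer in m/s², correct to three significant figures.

371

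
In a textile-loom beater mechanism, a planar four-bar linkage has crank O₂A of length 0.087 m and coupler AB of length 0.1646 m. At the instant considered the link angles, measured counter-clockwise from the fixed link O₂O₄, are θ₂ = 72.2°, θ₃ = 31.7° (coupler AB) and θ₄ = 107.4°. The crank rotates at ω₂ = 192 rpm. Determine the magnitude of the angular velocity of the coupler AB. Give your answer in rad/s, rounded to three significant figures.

ω₂ = 20.11 rad/s (from 192 rpm).
Differentiating the loop-closure r₂e^{iθ₂}+r₃e^{iθ₃}=r₁+r₄e^{iθ₄} gives r₂ω₂e^{iθ₂}+r₃ω₃e^{iθ₃}=r₄ω₄e^{iθ₄}.
Eliminating the other unknown: ω₃ = r₂ω₂ sin(θ₄−θ₂) / [r₃ sin(θ₃−θ₄)].
Numerator sine = +0.57643; denominator sine = -0.96902.
Result = 0.087·20.11·(+0.57643) / (0.1646·(-0.96902)) = -6.3217 rad/s; magnitude 6.3217 rad/s.

6.32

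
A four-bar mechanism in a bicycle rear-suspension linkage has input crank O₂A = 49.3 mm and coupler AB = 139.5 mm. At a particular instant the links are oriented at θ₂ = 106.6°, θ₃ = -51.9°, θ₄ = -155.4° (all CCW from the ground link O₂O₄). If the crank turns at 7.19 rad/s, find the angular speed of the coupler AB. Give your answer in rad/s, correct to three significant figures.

ω₂ = 7.19 rad/s
Differentiating the loop-closure r₂e^{iθ₂}+r₃e^{iθ₃}=r₁+r₄e^{iθ₄} gives r₂ω₂e^{iθ₂}+r₃ω₃e^{iθ₃}=r₄ω₄e^{iθ₄}.
Eliminating the other unknown: ω₃ = r₂ω₂ sin(θ₄−θ₂) / [r₃ sin(θ₃−θ₄)].
Numerator sine = +0.99027; denominator sine = +0.97237.
Result = 0.0493·7.19·(+0.99027) / (0.1395·(+0.97237)) = +2.5878 rad/s; magnitude 2.5878 rad/s.

2.59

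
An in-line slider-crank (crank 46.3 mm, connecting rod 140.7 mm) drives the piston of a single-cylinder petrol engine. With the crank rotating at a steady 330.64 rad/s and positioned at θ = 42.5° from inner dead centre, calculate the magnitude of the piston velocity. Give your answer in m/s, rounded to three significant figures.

ω = 330.6 rad/s
For an in-line slider-crank, x = r cosθ + √(L² − r² sin²θ), so v = −rω sinθ·[1 + r cosθ/√(L² − r² sin²θ)].
With r = 0.0463 m, L = 0.1407 m, θ = 42.5°: √(L² − r² sin²θ) = 0.13718 m.
v = −0.0463·330.6·0.67559·[1 + 0.0463·0.73728/0.13718] = -12.916 m/s.
|v| = 12.916 m/s.

12.9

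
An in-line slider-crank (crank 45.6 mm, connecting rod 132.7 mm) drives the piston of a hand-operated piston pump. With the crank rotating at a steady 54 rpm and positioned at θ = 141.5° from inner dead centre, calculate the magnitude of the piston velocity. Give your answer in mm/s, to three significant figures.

116

ω = 2π·54/60 = 5.655 rad/s
For an in-line slider-crank, x = r cosθ + √(L² − r² sin²θ), so v = −rω sinθ·[1 + r cosθ/√(L² − r² sin²θ)].
With r = 0.0456 m, L = 0.1327 m, θ = 141.5°: √(L² − r² sin²θ) = 0.12963 m.
v = −0.0456·5.655·0.62251·[1 + 0.0456·-0.78261/0.12963] = -0.11633 m/s.
|v| = 0.11633 m/s = 116.33 mm/s.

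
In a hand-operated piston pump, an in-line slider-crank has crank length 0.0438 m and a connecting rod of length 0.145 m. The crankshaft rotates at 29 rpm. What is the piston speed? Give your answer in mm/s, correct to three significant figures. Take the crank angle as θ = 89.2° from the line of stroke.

ω = 2π·29/60 = 3.037 rad/s
For an in-line slider-crank, x = r cosθ + √(L² − r² sin²θ), so v = −rω sinθ·[1 + r cosθ/√(L² − r² sin²θ)].
With r = 0.0438 m, L = 0.145 m, θ = 89.2°: √(L² − r² sin²θ) = 0.13823 m.
v = −0.0438·3.037·0.99990·[1 + 0.0438·0.01396/0.13823] = -0.13359 m/s.
|v| = 0.13359 m/s = 133.59 mm/s.

134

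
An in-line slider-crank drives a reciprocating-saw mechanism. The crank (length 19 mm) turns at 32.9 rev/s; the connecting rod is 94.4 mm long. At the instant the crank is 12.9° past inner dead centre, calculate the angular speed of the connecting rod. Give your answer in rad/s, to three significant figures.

ω = 206.7 rad/s (converted from 32.9 rev/s).
The rod makes angle φ with the slider axis where L sinφ = r sinθ; differentiating, L cosφ·φ̇ = r ω cosθ.
L cosφ = √(L² − r² sin²θ) = 0.094305 m.
|ω_rod| = r ω |cosθ| / √(L² − r² sin²θ) = 0.019·206.7·0.97476/0.094305 = 40.597 rad/s.

40.6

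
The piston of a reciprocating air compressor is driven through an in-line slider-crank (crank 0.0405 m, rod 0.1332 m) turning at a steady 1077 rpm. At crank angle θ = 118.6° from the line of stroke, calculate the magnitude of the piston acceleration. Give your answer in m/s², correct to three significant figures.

332

ω = 2π·1077/60 = 112.8 rad/s
x(θ) = r cosθ + √(L² − r² sin²θ); with ω constant, a = ω²·d²x/dθ².
d²x/dθ² = −r cosθ − r²(cos2θ)/√u − r⁴ sin²2θ/(4u^{3/2}),  u = L² − r² sin²θ = 0.0164778 m².
Substituting r = 0.0405 m, L = 0.1332 m, θ = 118.6°: d²x/dθ² = +0.026084 m.
a = ω²·d²x/dθ² = (112.8)²·(+0.026084) = +331.79 m/s²;  |a| = 331.79 m/s².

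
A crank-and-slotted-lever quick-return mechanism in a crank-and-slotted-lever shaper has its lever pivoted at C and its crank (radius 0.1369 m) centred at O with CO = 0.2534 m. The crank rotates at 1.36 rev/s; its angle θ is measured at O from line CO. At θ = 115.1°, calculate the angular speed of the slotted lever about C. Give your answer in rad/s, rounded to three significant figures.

0.643

ω = 8.545 rad/s (from 1.36 rev/s).
Crank pin A relative to C: A = (d + r cosθ, r sinθ); lever angle φ = atan2(r sinθ, d + r cosθ).
Differentiating tanφ: φ̇ = rω(d cosθ + r)/(d² + r² + 2dr cosθ).
d² + r² + 2dr cosθ = |CA|² = 0.0535218 m²;  d cosθ + r = +0.029408 m.
|ω_lever| = |0.1369·8.545·+0.029408| / 0.0535218 = 0.64277 rad/s.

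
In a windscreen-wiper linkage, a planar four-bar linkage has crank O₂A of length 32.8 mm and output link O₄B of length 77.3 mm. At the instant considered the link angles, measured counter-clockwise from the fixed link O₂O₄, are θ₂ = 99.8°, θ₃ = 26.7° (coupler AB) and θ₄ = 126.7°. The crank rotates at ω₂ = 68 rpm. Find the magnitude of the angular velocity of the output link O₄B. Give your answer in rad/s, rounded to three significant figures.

2.94

ω₂ = 7.121 rad/s (from 68 rpm).
Differentiating the loop-closure r₂e^{iθ₂}+r₃e^{iθ₃}=r₁+r₄e^{iθ₄} gives r₂ω₂e^{iθ₂}+r₃ω₃e^{iθ₃}=r₄ω₄e^{iθ₄}.
Eliminating the other unknown: ω₄ = r₂ω₂ sin(θ₂−θ₃) / [r₄ sin(θ₄−θ₃)].
Numerator sine = +0.95681; denominator sine = +0.98481.
Result = 0.0328·7.121·(+0.95681) / (0.0773·(+0.98481)) = +2.9357 rad/s; magnitude 2.9357 rad/s.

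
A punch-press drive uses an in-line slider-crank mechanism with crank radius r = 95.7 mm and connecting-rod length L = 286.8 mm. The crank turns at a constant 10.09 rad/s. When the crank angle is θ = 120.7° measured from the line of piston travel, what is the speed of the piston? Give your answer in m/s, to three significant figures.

0.683

ω = 10.09 rad/s
For an in-line slider-crank, x = r cosθ + √(L² − r² sin²θ), so v = −rω sinθ·[1 + r cosθ/√(L² − r² sin²θ)].
With r = 0.0957 m, L = 0.2868 m, θ = 120.7°: √(L² − r² sin²θ) = 0.27474 m.
v = −0.0957·10.09·0.85985·[1 + 0.0957·-0.51054/0.27474] = -0.68263 m/s.
|v| = 0.68263 m/s.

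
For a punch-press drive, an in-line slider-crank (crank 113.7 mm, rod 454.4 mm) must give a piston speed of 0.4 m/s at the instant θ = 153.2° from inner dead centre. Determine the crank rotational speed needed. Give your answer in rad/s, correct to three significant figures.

10.1

For an in-line slider-crank, |v_piston| = rω|sinθ|·[1 + r cosθ/√(L² − r² sin²θ)].
With r = 0.1137 m, L = 0.4544 m, θ = 153.2°: the bracketed kinematic factor |dx/dθ| = 0.039742 m.
ω = v/|dx/dθ| = 0.4/0.039742 = 10.065 rad/s.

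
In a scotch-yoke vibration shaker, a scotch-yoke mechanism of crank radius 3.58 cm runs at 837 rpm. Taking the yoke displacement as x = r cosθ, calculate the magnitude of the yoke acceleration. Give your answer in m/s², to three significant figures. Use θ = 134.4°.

ω = 87.65 rad/s (from 837 rpm).
x = r cosθ ⇒ ẍ = −rω² cosθ (ω constant).
|a| = rω²|cosθ| = 0.0358·(87.65)²·|cos 134.4°| = 192.43 m/s².

192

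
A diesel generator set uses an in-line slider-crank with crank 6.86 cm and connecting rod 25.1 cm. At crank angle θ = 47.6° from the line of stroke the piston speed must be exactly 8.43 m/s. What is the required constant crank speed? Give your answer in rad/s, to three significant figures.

140

For an in-line slider-crank, |v_piston| = rω|sinθ|·[1 + r cosθ/√(L² − r² sin²θ)].
With r = 0.0686 m, L = 0.251 m, θ = 47.6°: the bracketed kinematic factor |dx/dθ| = 0.06019 m.
ω = v/|dx/dθ| = 8.43/0.06019 = 140.06 rad/s.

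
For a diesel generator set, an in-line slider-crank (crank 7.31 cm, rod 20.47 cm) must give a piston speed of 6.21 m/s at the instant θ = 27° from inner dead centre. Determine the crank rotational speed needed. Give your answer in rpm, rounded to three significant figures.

For an in-line slider-crank, |v_piston| = rω|sinθ|·[1 + r cosθ/√(L² − r² sin²θ)].
With r = 0.0731 m, L = 0.2047 m, θ = 27°: the bracketed kinematic factor |dx/dθ| = 0.043888 m.
ω = v/|dx/dθ| = 6.21/0.043888 = 141.5 rad/s.
N = 60ω/(2π) = 1351.2 rpm.

1350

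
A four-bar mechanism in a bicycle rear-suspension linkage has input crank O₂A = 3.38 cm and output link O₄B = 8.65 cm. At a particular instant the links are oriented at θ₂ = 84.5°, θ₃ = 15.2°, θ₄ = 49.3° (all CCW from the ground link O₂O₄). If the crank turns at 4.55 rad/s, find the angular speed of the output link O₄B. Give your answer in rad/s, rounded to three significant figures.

2.97

ω₂ = 4.55 rad/s
Differentiating the loop-closure r₂e^{iθ₂}+r₃e^{iθ₃}=r₁+r₄e^{iθ₄} gives r₂ω₂e^{iθ₂}+r₃ω₃e^{iθ₃}=r₄ω₄e^{iθ₄}.
Eliminating the other unknown: ω₄ = r₂ω₂ sin(θ₂−θ₃) / [r₄ sin(θ₄−θ₃)].
Numerator sine = +0.93544; denominator sine = +0.56064.
Result = 0.0338·4.55·(+0.93544) / (0.0865·(+0.56064)) = +2.9665 rad/s; magnitude 2.9665 rad/s.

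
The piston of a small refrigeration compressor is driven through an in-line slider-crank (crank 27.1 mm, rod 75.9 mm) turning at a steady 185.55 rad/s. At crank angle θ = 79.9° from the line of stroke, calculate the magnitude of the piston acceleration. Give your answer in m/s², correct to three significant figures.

169

ω = 185.6 rad/s
x(θ) = r cosθ + √(L² − r² sin²θ); with ω constant, a = ω²·d²x/dθ².
d²x/dθ² = −r cosθ − r²(cos2θ)/√u − r⁴ sin²2θ/(4u^{3/2}),  u = L² − r² sin²θ = 0.00504899 m².
Substituting r = 0.0271 m, L = 0.0759 m, θ = 79.9°: d²x/dθ² = +0.0049027 m.
a = ω²·d²x/dθ² = (185.6)²·(+0.0049027) = +168.79 m/s²;  |a| = 168.79 m/s².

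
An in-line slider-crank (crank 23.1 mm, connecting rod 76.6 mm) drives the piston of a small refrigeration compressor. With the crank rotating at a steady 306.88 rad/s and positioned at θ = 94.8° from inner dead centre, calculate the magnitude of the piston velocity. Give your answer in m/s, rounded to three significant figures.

ω = 306.9 rad/s
For an in-line slider-crank, x = r cosθ + √(L² − r² sin²θ), so v = −rω sinθ·[1 + r cosθ/√(L² − r² sin²θ)].
With r = 0.0231 m, L = 0.0766 m, θ = 94.8°: √(L² − r² sin²θ) = 0.073059 m.
v = −0.0231·306.9·0.99649·[1 + 0.0231·-0.08368/0.073059] = -6.8772 m/s.
|v| = 6.8772 m/s.

6.88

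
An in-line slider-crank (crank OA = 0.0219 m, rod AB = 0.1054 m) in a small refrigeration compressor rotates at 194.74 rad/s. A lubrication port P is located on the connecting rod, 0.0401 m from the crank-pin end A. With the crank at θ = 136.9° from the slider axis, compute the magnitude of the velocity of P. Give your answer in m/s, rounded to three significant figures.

3.35

ω = 194.7 rad/s.  Crank-pin speed |V_A| = rω = 4.2648 m/s, perpendicular to OA.
Rod angle: sinφ = −(r/L) sinθ ⇒ φ = -8.162°; ω_rod = −rω cosθ/√(L²−r²sin²θ) = +29.847 rad/s.
V_P = V_A + ω_rod × AP, with AP = 0.0401 m along the rod.
Components: V_Px = −rω sinθ − a·ω_rod·sinφ = -2.7441 m/s;  V_Py = rω cosθ + a·ω_rod·cosφ = -1.9293 m/s.
|V_P| = √(V_Px² + V_Py²) = 3.3544 m/s.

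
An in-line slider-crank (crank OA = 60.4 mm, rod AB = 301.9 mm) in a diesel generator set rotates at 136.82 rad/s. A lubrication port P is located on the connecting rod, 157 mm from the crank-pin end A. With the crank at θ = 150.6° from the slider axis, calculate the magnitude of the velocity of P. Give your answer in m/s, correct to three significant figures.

5.05

ω = 136.8 rad/s.  Crank-pin speed |V_A| = rω = 8.2639 m/s, perpendicular to OA.
Rod angle: sinφ = −(r/L) sinθ ⇒ φ = -5.636°; ω_rod = −rω cosθ/√(L²−r²sin²θ) = +23.964 rad/s.
V_P = V_A + ω_rod × AP, with AP = 0.157 m along the rod.
Components: V_Px = −rω sinθ − a·ω_rod·sinφ = -3.6873 m/s;  V_Py = rω cosθ + a·ω_rod·cosφ = -3.4555 m/s.
|V_P| = √(V_Px² + V_Py²) = 5.0534 m/s.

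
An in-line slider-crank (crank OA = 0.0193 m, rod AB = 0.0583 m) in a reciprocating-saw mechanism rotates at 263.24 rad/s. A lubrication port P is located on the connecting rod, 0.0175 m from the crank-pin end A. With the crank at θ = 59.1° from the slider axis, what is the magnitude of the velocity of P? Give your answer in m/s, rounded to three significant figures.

4.94

ω = 263.2 rad/s.  Crank-pin speed |V_A| = rω = 5.0805 m/s, perpendicular to OA.
Rod angle: sinφ = −(r/L) sinθ ⇒ φ = -16.503°; ω_rod = −rω cosθ/√(L²−r²sin²θ) = -46.675 rad/s.
V_P = V_A + ω_rod × AP, with AP = 0.0175 m along the rod.
Components: V_Px = −rω sinθ − a·ω_rod·sinφ = -4.5914 m/s;  V_Py = rω cosθ + a·ω_rod·cosφ = +1.8259 m/s.
|V_P| = √(V_Px² + V_Py²) = 4.9412 m/s.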